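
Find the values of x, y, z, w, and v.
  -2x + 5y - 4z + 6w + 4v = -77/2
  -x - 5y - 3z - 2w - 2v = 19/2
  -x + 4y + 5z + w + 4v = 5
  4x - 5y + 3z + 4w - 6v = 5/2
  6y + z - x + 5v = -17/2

Row-reduce the augmented matrix:
R1 ← R1 / (-2).
R2 ← R2 + 1·R1.
R3 ← R3 + 1·R1.
R4 ← R4 − 4·R1.
R5 ← R5 + 1·R1.
R2 ← R2 / (-15/2).
R1 ← R1 + 5/2·R2.
R3 ← R3 − 3/2·R2.
R4 ← R4 − 5·R2.
R5 ← R5 − 7/2·R2.
R3 ← R3 / (34/5).
R1 ← R1 − 7/3·R3.
R2 ← R2 − 2/15·R3.
R4 ← R4 + 17/3·R3.
R5 ← R5 − 38/15·R3.
R4 ← R4 / (61/6).
R1 ← R1 + 31/102·R4.
R2 ← R2 − 37/51·R4.
R3 ← R3 + 15/34·R4.
R5 ← R5 + 215/51·R4.
R5 ← R5 / (855/1037).
R1 ← R1 + 1108/1037·R5.
R2 ← R2 − 504/1037·R5.
R3 ← R3 − 198/1037·R5.
R4 ← R4 − 2/61·R5.
Reading off the reduced rows gives x = -1, y = -5/2, z = 3, w = -3, v = 1/2.

x = -1, y = -5/2, z = 3, w = -3, v = 1/2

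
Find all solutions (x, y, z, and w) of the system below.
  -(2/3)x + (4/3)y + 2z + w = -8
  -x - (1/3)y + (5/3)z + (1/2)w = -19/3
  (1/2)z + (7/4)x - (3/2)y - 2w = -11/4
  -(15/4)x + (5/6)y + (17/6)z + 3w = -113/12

no solution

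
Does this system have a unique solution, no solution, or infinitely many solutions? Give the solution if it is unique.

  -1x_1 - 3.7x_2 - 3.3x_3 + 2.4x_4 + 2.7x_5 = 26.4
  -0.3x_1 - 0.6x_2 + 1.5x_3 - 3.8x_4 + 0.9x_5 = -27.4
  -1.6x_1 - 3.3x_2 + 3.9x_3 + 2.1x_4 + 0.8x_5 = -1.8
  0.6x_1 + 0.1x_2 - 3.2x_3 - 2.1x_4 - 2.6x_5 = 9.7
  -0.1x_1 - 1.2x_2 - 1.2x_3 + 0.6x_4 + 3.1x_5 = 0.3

x_1 = -6, x_2 = 0, x_3 = -5, x_4 = 5, x_5 = -3

Row-reduce the augmented matrix:
R1 ← R1 / (-1).
R2 ← R2 + 3/10·R1.
R3 ← R3 + 8/5·R1.
R4 ← R4 − 3/5·R1.
R5 ← R5 + 1/10·R1.
R2 ← R2 / (51/100).
R1 ← R1 − 37/10·R2.
R3 ← R3 − 131/50·R2.
R4 ← R4 + 53/25·R2.
R5 ← R5 + 83/100·R2.
R3 ← R3 / (-307/85).
R1 ← R1 + 251/17·R3.
R2 ← R2 − 83/17·R3.
R4 ← R4 − 879/170·R3.
R5 ← R5 − 541/170·R3.
R4 ← R4 / (208187/18420).
R1 ← R1 + 35255/614·R4.
R2 ← R2 − 12387/614·R4.
R3 ← R3 + 10955/1842·R4.
R5 ← R5 − 73253/6140·R4.
R5 ← R5 / (6375899/1040935).
R1 ← R1 + 3979429/208187·R5.
R2 ← R2 − 1259749/208187·R5.
R3 ← R3 + 65912/29741·R5.
R4 ← R4 + 116175/208187·R5.
Reading off the reduced rows gives x_1 = -6, x_2 = 0, x_3 = -5, x_4 = 5, x_5 = -3.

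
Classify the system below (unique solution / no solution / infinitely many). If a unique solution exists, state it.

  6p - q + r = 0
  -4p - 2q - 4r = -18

infinitely many solutions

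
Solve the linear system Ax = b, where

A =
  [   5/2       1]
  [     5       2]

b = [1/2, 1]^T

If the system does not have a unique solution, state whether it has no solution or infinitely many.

infinitely many solutions

Row-reduce:
R1 ← R1 / (5/2).
R2 ← R2 − 5·R1.
Rank is 1 with 2 unknowns, leaving x_2 free.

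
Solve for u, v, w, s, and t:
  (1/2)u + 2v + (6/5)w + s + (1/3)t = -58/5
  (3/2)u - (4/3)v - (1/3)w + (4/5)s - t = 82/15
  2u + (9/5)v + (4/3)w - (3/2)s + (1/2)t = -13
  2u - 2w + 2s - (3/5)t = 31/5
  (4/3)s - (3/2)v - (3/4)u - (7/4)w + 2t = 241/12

u = 0, v = -5, w = -3, s = 1, t = 3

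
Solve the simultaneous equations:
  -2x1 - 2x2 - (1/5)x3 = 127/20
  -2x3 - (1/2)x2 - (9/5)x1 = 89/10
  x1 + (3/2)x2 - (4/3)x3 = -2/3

Row-reduce the augmented matrix:
R1 ← R1 / (-2).
R2 ← R2 + 9/5·R1.
R3 ← R3 − 1·R1.
R2 ← R2 / (13/10).
R1 ← R1 − 1·R2.
R3 ← R3 − 1/2·R2.
R3 ← R3 / (-11/15).
R1 ← R1 − 3/2·R3.
R2 ← R2 + 7/5·R3.
Reading off the reduced rows gives x1 = -3, x2 = 0, x3 = -7/4.

x1 = -3, x2 = 0, x3 = -7/4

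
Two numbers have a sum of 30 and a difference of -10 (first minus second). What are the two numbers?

Let x = first number, y = second number.
  y + x = 30
  x - y = -10
Row-reduce the augmented matrix:
R2 ← R2 − 1·R1.
R2 ← R2 / (-2).
R1 ← R1 − 1·R2.
Reading off the reduced rows gives x = 10, y = 20.

first number: 10, second number: 20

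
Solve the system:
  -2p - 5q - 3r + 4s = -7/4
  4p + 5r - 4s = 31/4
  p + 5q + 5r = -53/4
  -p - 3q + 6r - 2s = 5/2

p = 1/2, q = -3/2, r = -5/4, s = -3

Row-reduce the augmented matrix:
R1 ← R1 / (-2).
R2 ← R2 − 4·R1.
R3 ← R3 − 1·R1.
R4 ← R4 + 1·R1.
R2 ← R2 / (-10).
R1 ← R1 − 5/2·R2.
R3 ← R3 − 5/2·R2.
R4 ← R4 + 1/2·R2.
R3 ← R3 / (13/4).
R1 ← R1 − 5/4·R3.
R2 ← R2 − 1/10·R3.
R4 ← R4 − 151/20·R3.
R4 ← R4 / (-726/65).
R1 ← R1 + 28/13·R4.
R2 ← R2 + 32/65·R4.
R3 ← R3 − 12/13·R4.
Reading off the reduced rows gives p = 1/2, q = -3/2, r = -5/4, s = -3.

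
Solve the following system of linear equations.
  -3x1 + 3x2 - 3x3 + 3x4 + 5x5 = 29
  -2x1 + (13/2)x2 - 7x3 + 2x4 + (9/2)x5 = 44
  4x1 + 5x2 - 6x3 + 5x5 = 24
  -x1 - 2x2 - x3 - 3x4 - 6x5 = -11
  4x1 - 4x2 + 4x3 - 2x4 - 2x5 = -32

Row-reduce:
R1 ← R1 / (-3).
R2 ← R2 + 2·R1.
R3 ← R3 − 4·R1.
R4 ← R4 + 1·R1.
R5 ← R5 − 4·R1.
R2 ← R2 / (9/2).
R1 ← R1 + 1·R2.
R3 ← R3 − 9·R2.
R4 ← R4 + 3·R2.
Swap R3 and R4.
R3 ← R3 / (-10/3).
R1 ← R1 + 1/9·R3.
R2 ← R2 + 10/9·R3.
R4 ← R4 / (4).
R1 ← R1 + 13/15·R4.
R2 ← R2 − 4/3·R4.
R3 ← R3 − 6/5·R4.
R5 ← R5 − 2·R4.
Rank is 4 with 5 unknowns, leaving x5 free.

infinitely many solutions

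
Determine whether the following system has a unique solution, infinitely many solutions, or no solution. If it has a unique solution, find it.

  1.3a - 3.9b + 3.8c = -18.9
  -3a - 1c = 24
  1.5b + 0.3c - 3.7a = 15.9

Row-reduce the augmented matrix:
R1 ← R1 / (13/10).
R2 ← R2 + 3·R1.
R3 ← R3 + 37/10·R1.
R2 ← R2 / (-9).
R1 ← R1 + 3·R2.
R3 ← R3 + 48/5·R2.
R3 ← R3 / (1103/390).
R1 ← R1 − 1/3·R3.
R2 ← R2 + 101/117·R3.
Reading off the reduced rows gives a = -6, b = -3, c = -6.

a = -6, b = -3, c = -6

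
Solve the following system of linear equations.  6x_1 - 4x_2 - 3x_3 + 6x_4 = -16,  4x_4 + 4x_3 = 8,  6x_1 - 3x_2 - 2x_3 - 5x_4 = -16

infinitely many solutions

Row-reduce:
R1 ← R1 / (6).
R3 ← R3 − 6·R1.
Swap R2 and R3.
R1 ← R1 + 2/3·R2.
R3 ← R3 / (4).
R1 ← R1 − 1/6·R3.
R2 ← R2 − 1·R3.
Rank is 3 with 4 unknowns, leaving x_4 free.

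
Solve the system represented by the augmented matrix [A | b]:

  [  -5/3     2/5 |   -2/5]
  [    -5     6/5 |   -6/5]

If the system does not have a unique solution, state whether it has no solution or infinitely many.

Row-reduce:
R1 ← R1 / (-5/3).
R2 ← R2 + 5·R1.
Rank is 1 with 2 unknowns, leaving x_2 free.

infinitely many solutions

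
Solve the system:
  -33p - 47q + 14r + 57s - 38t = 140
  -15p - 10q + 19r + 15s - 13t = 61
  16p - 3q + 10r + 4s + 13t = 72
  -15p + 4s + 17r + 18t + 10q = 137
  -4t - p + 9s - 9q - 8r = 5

no solution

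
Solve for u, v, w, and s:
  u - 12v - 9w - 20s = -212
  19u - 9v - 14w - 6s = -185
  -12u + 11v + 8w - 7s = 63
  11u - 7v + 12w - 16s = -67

Row-reduce the augmented matrix:
R2 ← R2 − 19·R1.
R3 ← R3 + 12·R1.
R4 ← R4 − 11·R1.
R2 ← R2 / (219).
R1 ← R1 + 12·R2.
R3 ← R3 + 133·R2.
R4 ← R4 − 125·R2.
R3 ← R3 / (-1019/219).
R1 ← R1 + 29/73·R3.
R2 ← R2 − 157/219·R3.
R4 ← R4 − 4684/219·R3.
R4 ← R4 / (-102710/1019).
R1 ← R1 − 2231/1019·R4.
R2 ← R2 + 1379/1019·R4.
R3 ← R3 − 4351/1019·R4.
Reading off the reduced rows gives u = -2, v = 3, w = 6, s = 6.

u = -2, v = 3, w = 6, s = 6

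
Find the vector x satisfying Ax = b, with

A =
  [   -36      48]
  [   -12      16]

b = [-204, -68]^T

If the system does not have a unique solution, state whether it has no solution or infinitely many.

infinitely many solutions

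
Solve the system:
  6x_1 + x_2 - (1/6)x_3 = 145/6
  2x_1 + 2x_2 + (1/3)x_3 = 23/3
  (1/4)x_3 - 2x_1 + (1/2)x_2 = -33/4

infinitely many solutions

Row-reduce:
R1 ← R1 / (6).
R2 ← R2 − 2·R1.
R3 ← R3 + 2·R1.
R2 ← R2 / (5/3).
R1 ← R1 − 1/6·R2.
R3 ← R3 − 5/6·R2.
Rank is 2 with 3 unknowns, leaving x_3 free.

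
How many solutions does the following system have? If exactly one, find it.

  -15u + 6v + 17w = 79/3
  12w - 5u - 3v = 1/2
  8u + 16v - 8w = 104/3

u = 0, v = 5/2, w = 2/3

Row-reduce the augmented matrix:
R1 ← R1 / (-15).
R2 ← R2 + 5·R1.
R3 ← R3 − 8·R1.
R2 ← R2 / (-5).
R1 ← R1 + 2/5·R2.
R3 ← R3 − 96/5·R2.
R3 ← R3 / (1904/75).
R1 ← R1 + 41/25·R3.
R2 ← R2 + 19/15·R3.
Reading off the reduced rows gives u = 0, v = 5/2, w = 2/3.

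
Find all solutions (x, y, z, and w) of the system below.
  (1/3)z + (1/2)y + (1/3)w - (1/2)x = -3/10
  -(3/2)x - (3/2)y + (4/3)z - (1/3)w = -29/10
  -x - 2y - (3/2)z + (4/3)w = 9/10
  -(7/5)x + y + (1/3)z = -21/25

x = 3/5, y = 1/3, z = -1, w = 1/2

Row-reduce the augmented matrix:
R1 ← R1 / (-1/2).
R2 ← R2 + 3/2·R1.
R3 ← R3 + 1·R1.
R4 ← R4 + 7/5·R1.
R2 ← R2 / (-3).
R1 ← R1 + 1·R2.
R3 ← R3 + 3·R2.
R4 ← R4 + 2/5·R2.
R3 ← R3 / (-5/2).
R1 ← R1 + 7/9·R3.
R2 ← R2 + 1/9·R3.
R4 ← R4 + 29/45·R3.
R4 ← R4 / (-286/225).
R1 ← R1 + 38/45·R4.
R2 ← R2 − 16/45·R4.
R3 ← R3 + 4/5·R4.
Reading off the reduced rows gives x = 3/5, y = 1/3, z = -1, w = 1/2.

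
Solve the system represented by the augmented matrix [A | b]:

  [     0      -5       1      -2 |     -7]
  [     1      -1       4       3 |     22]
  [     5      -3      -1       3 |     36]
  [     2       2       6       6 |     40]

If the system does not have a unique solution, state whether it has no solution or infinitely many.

Row-reduce the augmented matrix:
Swap R1 and R2.
R3 ← R3 − 5·R1.
R4 ← R4 − 2·R1.
R2 ← R2 / (-5).
R1 ← R1 + 1·R2.
R3 ← R3 − 2·R2.
R4 ← R4 − 4·R2.
R3 ← R3 / (-103/5).
R1 ← R1 − 19/5·R3.
R2 ← R2 + 1/5·R3.
R4 ← R4 + 6/5·R3.
R4 ← R4 / (-88/103).
R1 ← R1 − 107/103·R4.
R2 ← R2 − 54/103·R4.
R3 ← R3 − 64/103·R4.
Reading off the reduced rows gives x_1 = 3, x_2 = -1, x_3 = 0, x_4 = 6.

x_1 = 3, x_2 = -1, x_3 = 0, x_4 = 6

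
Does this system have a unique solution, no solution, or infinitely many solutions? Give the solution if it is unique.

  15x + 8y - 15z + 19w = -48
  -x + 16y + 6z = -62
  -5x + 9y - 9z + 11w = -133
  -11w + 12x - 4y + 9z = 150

x = 6, y = -5, z = 4, w = -2

Row-reduce the augmented matrix:
R1 ← R1 / (15).
R2 ← R2 + 1·R1.
R3 ← R3 + 5·R1.
R4 ← R4 − 12·R1.
R2 ← R2 / (248/15).
R1 ← R1 − 8/15·R2.
R3 ← R3 − 35/3·R2.
R4 ← R4 + 52/5·R2.
R3 ← R3 / (-4347/248).
R1 ← R1 + 36/31·R3.
R2 ← R2 − 75/248·R3.
R4 ← R4 − 1497/62·R3.
R4 ← R4 / (-444/161).
R1 ← R1 − 22/161·R4.
R2 ← R2 − 58/161·R4.
R3 ← R3 + 151/161·R4.
Reading off the reduced rows gives x = 6, y = -5, z = 4, w = -2.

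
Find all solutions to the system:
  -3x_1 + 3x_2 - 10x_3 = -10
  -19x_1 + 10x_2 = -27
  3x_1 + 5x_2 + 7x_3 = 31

Row-reduce the augmented matrix:
R1 ← R1 / (-3).
R2 ← R2 + 19·R1.
R3 ← R3 − 3·R1.
R2 ← R2 / (-9).
R1 ← R1 + 1·R2.
R3 ← R3 − 8·R2.
R3 ← R3 / (1439/27).
R1 ← R1 + 100/27·R3.
R2 ← R2 + 190/27·R3.
Reading off the reduced rows gives x_1 = 3, x_2 = 3, x_3 = 1.

x_1 = 3, x_2 = 3, x_3 = 1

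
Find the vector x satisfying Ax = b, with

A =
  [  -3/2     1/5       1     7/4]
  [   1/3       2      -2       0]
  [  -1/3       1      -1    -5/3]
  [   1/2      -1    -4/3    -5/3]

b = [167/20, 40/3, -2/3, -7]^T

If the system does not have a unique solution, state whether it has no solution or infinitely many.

x_1 = -2, x_2 = 3, x_3 = -4, x_4 = 5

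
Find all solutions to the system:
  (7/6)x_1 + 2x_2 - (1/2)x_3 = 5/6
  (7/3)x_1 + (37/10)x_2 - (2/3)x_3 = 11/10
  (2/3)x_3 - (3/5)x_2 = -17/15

infinitely many solutions

Row-reduce:
R1 ← R1 / (7/6).
R2 ← R2 − 7/3·R1.
R2 ← R2 / (-3/10).
R1 ← R1 − 12/7·R2.
R3 ← R3 + 3/5·R2.
Rank is 2 with 3 unknowns, leaving x_3 free.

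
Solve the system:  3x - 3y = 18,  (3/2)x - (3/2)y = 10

Row-reduce:
R1 ← R1 / (3).
R2 ← R2 − 3/2·R1.
Row 2 reduces to 0 = 1, a contradiction. The system is inconsistent.

no solution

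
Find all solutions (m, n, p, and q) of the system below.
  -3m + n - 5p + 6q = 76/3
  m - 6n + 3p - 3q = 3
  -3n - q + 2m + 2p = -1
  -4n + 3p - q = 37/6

Row-reduce the augmented matrix:
R1 ← R1 / (-3).
R2 ← R2 − 1·R1.
R3 ← R3 − 2·R1.
R2 ← R2 / (-17/3).
R1 ← R1 + 1/3·R2.
R3 ← R3 + 7/3·R2.
R4 ← R4 + 4·R2.
R3 ← R3 / (-32/17).
R1 ← R1 − 27/17·R3.
R2 ← R2 + 4/17·R3.
R4 ← R4 − 35/17·R3.
R4 ← R4 / (55/16).
R1 ← R1 − 15/16·R4.
R2 ← R2 + 1/4·R4.
R3 ← R3 + 29/16·R4.
Reading off the reduced rows gives m = -5/2, n = -8/3, p = -1/2, q = 3.

m = -5/2, n = -8/3, p = -1/2, q = 3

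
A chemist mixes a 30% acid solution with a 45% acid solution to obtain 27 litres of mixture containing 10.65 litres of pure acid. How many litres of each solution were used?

litres of solution A: 10, litres of solution B: 17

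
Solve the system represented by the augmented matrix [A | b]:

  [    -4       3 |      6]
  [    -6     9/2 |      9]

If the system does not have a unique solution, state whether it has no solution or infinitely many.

Row-reduce:
R1 ← R1 / (-4).
R2 ← R2 + 6·R1.
Rank is 1 with 2 unknowns, leaving x_2 free.

infinitely many solutions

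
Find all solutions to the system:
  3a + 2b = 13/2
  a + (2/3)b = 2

Row-reduce:
R1 ← R1 / (3).
R2 ← R2 − 1·R1.
Row 2 reduces to 0 = -1/6, a contradiction. The system is inconsistent.

no solution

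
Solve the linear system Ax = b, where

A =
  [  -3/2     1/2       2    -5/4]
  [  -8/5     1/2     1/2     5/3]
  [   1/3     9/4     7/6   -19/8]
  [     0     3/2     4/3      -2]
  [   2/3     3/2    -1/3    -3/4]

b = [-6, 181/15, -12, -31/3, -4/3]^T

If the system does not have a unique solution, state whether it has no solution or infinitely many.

no solution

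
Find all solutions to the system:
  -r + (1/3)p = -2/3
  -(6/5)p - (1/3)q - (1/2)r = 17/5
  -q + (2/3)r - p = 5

Row-reduce the augmented matrix:
R1 ← R1 / (1/3).
R2 ← R2 + 6/5·R1.
R3 ← R3 + 1·R1.
R2 ← R2 / (-1/3).
R3 ← R3 + 1·R2.
R3 ← R3 / (299/30).
R1 ← R1 + 3·R3.
R2 ← R2 − 123/10·R3.
Reading off the reduced rows gives p = -2, q = -3, r = 0.

p = -2, q = -3, r = 0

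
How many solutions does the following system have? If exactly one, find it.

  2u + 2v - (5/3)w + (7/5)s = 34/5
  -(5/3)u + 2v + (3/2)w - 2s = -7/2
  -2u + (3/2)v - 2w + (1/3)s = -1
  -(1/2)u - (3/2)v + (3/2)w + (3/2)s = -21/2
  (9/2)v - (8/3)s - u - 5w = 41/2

no solution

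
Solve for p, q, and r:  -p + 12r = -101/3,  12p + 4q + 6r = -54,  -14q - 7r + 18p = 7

Row-reduce the augmented matrix:
R1 ← R1 / (-1).
R2 ← R2 − 12·R1.
R3 ← R3 − 18·R1.
R2 ← R2 / (4).
R3 ← R3 + 14·R2.
R3 ← R3 / (734).
R1 ← R1 + 12·R3.
R2 ← R2 − 75/2·R3.
Reading off the reduced rows gives p = -7/3, q = -2, r = -3.

p = -7/3, q = -2, r = -3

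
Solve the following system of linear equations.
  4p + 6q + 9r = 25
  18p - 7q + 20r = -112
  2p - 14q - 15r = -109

p = -5, q = 6, r = 1

Row-reduce the augmented matrix:
R1 ← R1 / (4).
R2 ← R2 − 18·R1.
R3 ← R3 − 2·R1.
R2 ← R2 / (-34).
R1 ← R1 − 3/2·R2.
R3 ← R3 + 17·R2.
R3 ← R3 / (-37/4).
R1 ← R1 − 183/136·R3.
R2 ← R2 − 41/68·R3.
Reading off the reduced rows gives p = -5, q = 6, r = 1.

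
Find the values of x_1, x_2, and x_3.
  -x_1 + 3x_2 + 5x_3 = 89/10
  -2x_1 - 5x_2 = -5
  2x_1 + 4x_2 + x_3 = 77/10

x_1 = 3, x_2 = -1/5, x_3 = 5/2

Row-reduce the augmented matrix:
R1 ← R1 / (-1).
R2 ← R2 + 2·R1.
R3 ← R3 − 2·R1.
R2 ← R2 / (-11).
R1 ← R1 + 3·R2.
R3 ← R3 − 10·R2.
R3 ← R3 / (21/11).
R1 ← R1 + 25/11·R3.
R2 ← R2 − 10/11·R3.
Reading off the reduced rows gives x_1 = 3, x_2 = -1/5, x_3 = 5/2.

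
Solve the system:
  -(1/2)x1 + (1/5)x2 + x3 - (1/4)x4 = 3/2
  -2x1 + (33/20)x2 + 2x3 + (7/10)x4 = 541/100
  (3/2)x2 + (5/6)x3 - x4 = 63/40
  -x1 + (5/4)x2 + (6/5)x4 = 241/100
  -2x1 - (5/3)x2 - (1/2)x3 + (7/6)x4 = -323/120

x1 = 1, x2 = 1, x3 = 9/4, x4 = 9/5

Row-reduce the augmented matrix:
R1 ← R1 / (-1/2).
R2 ← R2 + 2·R1.
R4 ← R4 + 1·R1.
R5 ← R5 + 2·R1.
R2 ← R2 / (17/20).
R1 ← R1 + 2/5·R2.
R3 ← R3 − 3/2·R2.
R4 ← R4 − 17/20·R2.
R5 ← R5 + 37/15·R2.
R3 ← R3 / (445/102).
R1 ← R1 + 50/17·R3.
R2 ← R2 + 40/17·R3.
R5 ← R5 + 1051/102·R3.
Swap R4 and R5.
R4 ← R4 / (-2089/890).
R1 ← R1 + 1243/890·R4.
R2 ← R2 + 14/89·R4.
R3 ← R3 + 408/445·R4.
R5 reduces to 0 = 0, so the extra equation is consistent.
Reading off the reduced rows gives x1 = 1, x2 = 1, x3 = 9/4, x4 = 9/5.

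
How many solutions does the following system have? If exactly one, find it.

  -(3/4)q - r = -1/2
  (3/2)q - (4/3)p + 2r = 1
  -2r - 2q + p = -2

p = 0, q = 2, r = -1

Row-reduce the augmented matrix:
Swap R1 and R2.
R1 ← R1 / (-4/3).
R3 ← R3 − 1·R1.
R2 ← R2 / (-3/4).
R1 ← R1 + 9/8·R2.
R3 ← R3 + 7/8·R2.
R3 ← R3 / (2/3).
R2 ← R2 − 4/3·R3.
Reading off the reduced rows gives p = 0, q = 2, r = -1.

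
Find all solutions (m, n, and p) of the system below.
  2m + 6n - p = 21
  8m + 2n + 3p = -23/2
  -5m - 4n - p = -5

Row-reduce:
R1 ← R1 / (2).
R2 ← R2 − 8·R1.
R3 ← R3 + 5·R1.
R2 ← R2 / (-22).
R1 ← R1 − 3·R2.
R3 ← R3 − 11·R2.
Row 3 reduces to 0 = -1/4, a contradiction. The system is inconsistent.

no solution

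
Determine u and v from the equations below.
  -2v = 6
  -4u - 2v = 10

u = -1, v = -3

Row-reduce the augmented matrix:
Swap R1 and R2.
R1 ← R1 / (-4).
R2 ← R2 / (-2).
R1 ← R1 − 1/2·R2.
Reading off the reduced rows gives u = -1, v = -3.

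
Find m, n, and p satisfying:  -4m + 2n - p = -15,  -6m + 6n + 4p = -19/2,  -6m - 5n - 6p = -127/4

m = 3, n = -1/4, p = 5/2

Row-reduce the augmented matrix:
R1 ← R1 / (-4).
R2 ← R2 + 6·R1.
R3 ← R3 + 6·R1.
R2 ← R2 / (3).
R1 ← R1 + 1/2·R2.
R3 ← R3 + 8·R2.
R3 ← R3 / (61/6).
R1 ← R1 − 7/6·R3.
R2 ← R2 − 11/6·R3.
Reading off the reduced rows gives m = 3, n = -1/4, p = 5/2.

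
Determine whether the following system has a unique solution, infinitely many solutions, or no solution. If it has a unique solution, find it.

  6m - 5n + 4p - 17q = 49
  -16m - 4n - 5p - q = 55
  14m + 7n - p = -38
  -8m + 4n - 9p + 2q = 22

m = -1, n = -4, p = -4, q = -3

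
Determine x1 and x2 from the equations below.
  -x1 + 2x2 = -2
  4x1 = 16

x1 = 4, x2 = 1

From equation 1: x1 = 2 + 2·x2.
Substitute into equation 2 and solve: x2 = 1.
Then x1 = 4.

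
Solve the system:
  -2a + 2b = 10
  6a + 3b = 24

Row-reduce the augmented matrix:
R1 ← R1 / (-2).
R2 ← R2 − 6·R1.
R2 ← R2 / (9).
R1 ← R1 + 1·R2.
Reading off the reduced rows gives a = 1, b = 6.

a = 1, b = 6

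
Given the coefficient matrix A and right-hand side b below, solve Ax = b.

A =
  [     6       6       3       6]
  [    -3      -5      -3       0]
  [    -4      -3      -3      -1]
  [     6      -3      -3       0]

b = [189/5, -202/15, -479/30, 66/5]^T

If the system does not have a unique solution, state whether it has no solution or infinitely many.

x_1 = 8/3, x_2 = 4/3, x_3 = -2/5, x_4 = 5/2

Row-reduce the augmented matrix:
R1 ← R1 / (6).
R2 ← R2 + 3·R1.
R3 ← R3 + 4·R1.
R4 ← R4 − 6·R1.
R2 ← R2 / (-2).
R1 ← R1 − 1·R2.
R3 ← R3 − 1·R2.
R4 ← R4 + 9·R2.
R3 ← R3 / (-7/4).
R1 ← R1 + 1/4·R3.
R2 ← R2 − 3/4·R3.
R4 ← R4 − 3/4·R3.
R4 ← R4 / (-123/7).
R1 ← R1 − 13/7·R4.
R2 ← R2 − 3/7·R4.
R3 ← R3 + 18/7·R4.
Reading off the reduced rows gives x_1 = 8/3, x_2 = 4/3, x_3 = -2/5, x_4 = 5/2.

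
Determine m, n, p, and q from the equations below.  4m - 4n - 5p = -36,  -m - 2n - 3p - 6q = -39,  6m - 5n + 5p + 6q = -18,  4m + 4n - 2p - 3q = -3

m = -3, n = 6, p = 0, q = 5

Row-reduce the augmented matrix:
R1 ← R1 / (4).
R2 ← R2 + 1·R1.
R3 ← R3 − 6·R1.
R4 ← R4 − 4·R1.
R2 ← R2 / (-3).
R1 ← R1 + 1·R2.
R3 ← R3 − 1·R2.
R4 ← R4 − 8·R2.
R3 ← R3 / (133/12).
R1 ← R1 − 1/6·R3.
R2 ← R2 − 17/12·R3.
R4 ← R4 + 25/3·R3.
R4 ← R4 / (-2127/133).
R1 ← R1 − 258/133·R4.
R2 ← R2 − 198/133·R4.
R3 ← R3 − 48/133·R4.
Reading off the reduced rows gives m = -3, n = 6, p = 0, q = 5.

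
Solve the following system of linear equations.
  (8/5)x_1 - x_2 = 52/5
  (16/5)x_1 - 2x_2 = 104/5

Row-reduce:
R1 ← R1 / (8/5).
R2 ← R2 − 16/5·R1.
Rank is 1 with 2 unknowns, leaving x_2 free.

infinitely many solutions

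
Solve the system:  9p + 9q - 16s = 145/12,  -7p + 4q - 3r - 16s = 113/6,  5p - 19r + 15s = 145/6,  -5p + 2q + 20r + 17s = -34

Row-reduce the augmented matrix:
R1 ← R1 / (9).
R2 ← R2 + 7·R1.
R3 ← R3 − 5·R1.
R4 ← R4 + 5·R1.
R2 ← R2 / (11).
R1 ← R1 − 1·R2.
R3 ← R3 + 5·R2.
R4 ← R4 − 7·R2.
R3 ← R3 / (-224/11).
R1 ← R1 − 3/11·R3.
R2 ← R2 + 3/11·R3.
R4 ← R4 − 241/11·R3.
R4 ← R4 / (10945/288).
R1 ← R1 − 275/288·R4.
R2 ← R2 + 787/288·R4.
R3 ← R3 + 155/288·R4.
Reading off the reduced rows gives p = -1/2, q = 5/4, r = -5/3, s = -1/3.

p = -1/2, q = 5/4, r = -5/3, s = -1/3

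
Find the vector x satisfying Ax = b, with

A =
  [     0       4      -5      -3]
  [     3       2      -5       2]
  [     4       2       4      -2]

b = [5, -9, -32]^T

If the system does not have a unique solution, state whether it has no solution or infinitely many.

infinitely many solutions

Row-reduce:
Swap R1 and R2.
R1 ← R1 / (3).
R3 ← R3 − 4·R1.
R2 ← R2 / (4).
R1 ← R1 − 2/3·R2.
R3 ← R3 + 2/3·R2.
R3 ← R3 / (59/6).
R1 ← R1 + 5/6·R3.
R2 ← R2 + 5/4·R3.
Rank is 3 with 4 unknowns, leaving x_4 free.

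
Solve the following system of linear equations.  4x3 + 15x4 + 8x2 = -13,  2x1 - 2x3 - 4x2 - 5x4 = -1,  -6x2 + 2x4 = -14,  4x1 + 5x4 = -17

no solution

Row-reduce:
Swap R1 and R2.
R1 ← R1 / (2).
R4 ← R4 − 4·R1.
R2 ← R2 / (8).
R1 ← R1 + 2·R2.
R3 ← R3 + 6·R2.
R4 ← R4 − 8·R2.
R3 ← R3 / (3).
R2 ← R2 − 1/2·R3.
Row 4 reduces to 0 = -2, a contradiction. The system is inconsistent.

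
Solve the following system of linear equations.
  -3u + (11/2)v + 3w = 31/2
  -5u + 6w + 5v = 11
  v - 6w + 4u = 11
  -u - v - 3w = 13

no solution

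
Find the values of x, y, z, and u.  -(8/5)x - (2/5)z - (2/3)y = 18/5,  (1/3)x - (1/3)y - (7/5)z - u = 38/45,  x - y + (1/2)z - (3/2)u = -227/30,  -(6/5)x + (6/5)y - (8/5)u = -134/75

x = -5/3, y = 2/5, z = -3, u = 8/3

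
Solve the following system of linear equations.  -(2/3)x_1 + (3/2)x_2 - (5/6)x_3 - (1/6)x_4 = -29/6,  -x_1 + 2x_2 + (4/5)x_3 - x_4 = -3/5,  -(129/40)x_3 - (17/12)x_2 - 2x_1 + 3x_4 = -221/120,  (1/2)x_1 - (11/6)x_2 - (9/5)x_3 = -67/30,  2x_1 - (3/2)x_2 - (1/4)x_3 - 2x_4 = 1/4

Row-reduce:
R1 ← R1 / (-2/3).
R2 ← R2 + 1·R1.
R3 ← R3 + 2·R1.
R4 ← R4 − 1/2·R1.
R5 ← R5 − 2·R1.
R2 ← R2 / (-1/4).
R1 ← R1 + 9/4·R2.
R3 ← R3 + 71/12·R2.
R4 ← R4 + 17/24·R2.
R5 ← R5 − 3·R2.
R3 ← R3 / (-5909/120).
R1 ← R1 + 86/5·R3.
R2 ← R2 + 41/5·R3.
R4 ← R4 + 247/30·R3.
R5 ← R5 − 437/20·R3.
R4 ← R4 / (-483/311).
R1 ← R1 + 2497/5909·R4.
R2 ← R2 + 3183/5909·R4.
R3 ← R3 + 2550/5909·R4.
R5 ← R5 + 644/311·R4.
Row 5 reduces to 0 = 2, a contradiction. The system is inconsistent.

no solution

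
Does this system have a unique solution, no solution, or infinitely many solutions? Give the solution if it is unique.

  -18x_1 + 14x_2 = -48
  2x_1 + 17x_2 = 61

x_1 = 5, x_2 = 3

Row-reduce the augmented matrix:
R1 ← R1 / (-18).
R2 ← R2 − 2·R1.
R2 ← R2 / (167/9).
R1 ← R1 + 7/9·R2.
Reading off the reduced rows gives x_1 = 5, x_2 = 3.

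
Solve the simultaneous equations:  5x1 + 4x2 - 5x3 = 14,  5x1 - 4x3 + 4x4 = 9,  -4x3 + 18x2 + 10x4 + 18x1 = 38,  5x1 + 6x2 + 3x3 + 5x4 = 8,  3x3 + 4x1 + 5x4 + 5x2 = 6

Row-reduce:
R1 ← R1 / (5).
R2 ← R2 − 5·R1.
R3 ← R3 − 18·R1.
R4 ← R4 − 5·R1.
R5 ← R5 − 4·R1.
R2 ← R2 / (-4).
R1 ← R1 − 4/5·R2.
R3 ← R3 − 18/5·R2.
R4 ← R4 − 2·R2.
R5 ← R5 − 9/5·R2.
R3 ← R3 / (149/10).
R1 ← R1 + 4/5·R3.
R2 ← R2 + 1/4·R3.
R4 ← R4 − 17/2·R3.
R5 ← R5 − 149/20·R3.
R4 ← R4 / (-113/149).
R1 ← R1 − 228/149·R4.
R2 ← R2 + 115/149·R4.
R3 ← R3 − 136/149·R4.
Row 5 reduces to 0 = 1, a contradiction. The system is inconsistent.

no solution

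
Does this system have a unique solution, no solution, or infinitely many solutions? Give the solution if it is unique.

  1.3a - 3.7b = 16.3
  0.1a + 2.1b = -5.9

Row-reduce the augmented matrix:
R1 ← R1 / (13/10).
R2 ← R2 − 1/10·R1.
R2 ← R2 / (31/13).
R1 ← R1 + 37/13·R2.
Reading off the reduced rows gives a = 4, b = -3.

a = 4, b = -3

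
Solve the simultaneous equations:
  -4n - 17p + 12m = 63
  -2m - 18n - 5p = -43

Row-reduce:
R1 ← R1 / (12).
R2 ← R2 + 2·R1.
R2 ← R2 / (-56/3).
R1 ← R1 + 1/3·R2.
Rank is 2 with 3 unknowns, leaving p free.

infinitely many solutions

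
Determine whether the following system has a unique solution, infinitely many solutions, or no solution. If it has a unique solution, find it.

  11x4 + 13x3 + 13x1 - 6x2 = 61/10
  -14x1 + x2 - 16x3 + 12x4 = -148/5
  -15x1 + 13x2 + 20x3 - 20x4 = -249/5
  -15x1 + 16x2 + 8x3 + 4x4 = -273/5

x1 = 3, x2 = 2/5, x3 = -3/2, x4 = -1

Row-reduce the augmented matrix:
R1 ← R1 / (13).
R2 ← R2 + 14·R1.
R3 ← R3 + 15·R1.
R4 ← R4 + 15·R1.
R2 ← R2 / (-71/13).
R1 ← R1 + 6/13·R2.
R3 ← R3 − 79/13·R2.
R4 ← R4 − 118/13·R2.
R3 ← R3 / (2327/71).
R1 ← R1 − 83/71·R3.
R2 ← R2 − 26/71·R3.
R4 ← R4 − 1397/71·R3.
R4 ← R4 / (8016/179).
R1 ← R1 + 332/179·R4.
R2 ← R2 + 820/179·R4.
R3 ← R3 − 105/179·R4.
Reading off the reduced rows gives x1 = 3, x2 = 2/5, x3 = -3/2, x4 = -1.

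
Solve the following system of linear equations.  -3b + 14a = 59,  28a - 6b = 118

infinitely many solutions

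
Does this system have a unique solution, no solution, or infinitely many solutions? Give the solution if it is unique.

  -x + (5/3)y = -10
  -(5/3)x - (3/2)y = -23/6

x = 5, y = -3

Row-reduce the augmented matrix:
R1 ← R1 / (-1).
R2 ← R2 + 5/3·R1.
R2 ← R2 / (-77/18).
R1 ← R1 + 5/3·R2.
Reading off the reduced rows gives x = 5, y = -3.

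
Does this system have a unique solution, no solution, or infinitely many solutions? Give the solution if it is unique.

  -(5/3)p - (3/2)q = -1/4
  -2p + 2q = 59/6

Row-reduce the augmented matrix:
R1 ← R1 / (-5/3).
R2 ← R2 + 2·R1.
R2 ← R2 / (19/5).
R1 ← R1 − 9/10·R2.
Reading off the reduced rows gives p = -9/4, q = 8/3.

p = -9/4, q = 8/3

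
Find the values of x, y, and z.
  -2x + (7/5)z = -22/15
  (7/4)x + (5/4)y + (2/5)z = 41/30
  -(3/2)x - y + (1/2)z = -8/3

Row-reduce the augmented matrix:
R1 ← R1 / (-2).
R2 ← R2 − 7/4·R1.
R3 ← R3 + 3/2·R1.
R2 ← R2 / (5/4).
R3 ← R3 + 1·R2.
R3 ← R3 / (3/4).
R1 ← R1 + 7/10·R3.
R2 ← R2 − 13/10·R3.
Reading off the reduced rows gives x = -2/3, y = 8/3, z = -2.

x = -2/3, y = 8/3, z = -2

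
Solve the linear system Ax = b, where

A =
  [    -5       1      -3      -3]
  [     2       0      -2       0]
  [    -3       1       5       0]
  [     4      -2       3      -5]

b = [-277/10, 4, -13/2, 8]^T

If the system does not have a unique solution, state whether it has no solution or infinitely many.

x_1 = 3, x_2 = -5/2, x_3 = 1, x_4 = 12/5

Row-reduce the augmented matrix:
R1 ← R1 / (-5).
R2 ← R2 − 2·R1.
R3 ← R3 + 3·R1.
R4 ← R4 − 4·R1.
R2 ← R2 / (2/5).
R1 ← R1 + 1/5·R2.
R3 ← R3 − 2/5·R2.
R4 ← R4 + 6/5·R2.
R3 ← R3 / (10).
R1 ← R1 + 1·R3.
R2 ← R2 + 8·R3.
R4 ← R4 + 9·R3.
R4 ← R4 / (-83/10).
R1 ← R1 − 3/10·R4.
R2 ← R2 + 3/5·R4.
R3 ← R3 − 3/10·R4.
Reading off the reduced rows gives x_1 = 3, x_2 = -5/2, x_3 = 1, x_4 = 12/5.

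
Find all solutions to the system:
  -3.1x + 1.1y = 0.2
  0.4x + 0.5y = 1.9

Row-reduce the augmented matrix:
R1 ← R1 / (-31/10).
R2 ← R2 − 2/5·R1.
R2 ← R2 / (199/310).
R1 ← R1 + 11/31·R2.
Reading off the reduced rows gives x = 1, y = 3.

x = 1, y = 3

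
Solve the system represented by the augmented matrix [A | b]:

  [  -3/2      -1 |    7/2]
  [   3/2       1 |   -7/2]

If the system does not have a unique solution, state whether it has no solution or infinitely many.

infinitely many solutions

Row-reduce:
R1 ← R1 / (-3/2).
R2 ← R2 − 3/2·R1.
Rank is 1 with 2 unknowns, leaving x_2 free.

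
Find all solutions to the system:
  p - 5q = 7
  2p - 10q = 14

Row-reduce:
R2 ← R2 − 2·R1.
Rank is 1 with 2 unknowns, leaving q free.

infinitely many solutions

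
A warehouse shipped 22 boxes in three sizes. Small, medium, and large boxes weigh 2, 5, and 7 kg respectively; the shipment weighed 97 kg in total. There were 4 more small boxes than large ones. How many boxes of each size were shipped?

small boxes: 5, medium boxes: 16, large boxes: 1

Let s = small boxes, m = medium boxes, l = large boxes.
  s + m + l = 22
  5m + 2s + 7l = 97
  s - l = 4
Row-reduce the augmented matrix:
R2 ← R2 − 2·R1.
R3 ← R3 − 1·R1.
R2 ← R2 / (3).
R1 ← R1 − 1·R2.
R3 ← R3 + 1·R2.
R3 ← R3 / (-1/3).
R1 ← R1 + 2/3·R3.
R2 ← R2 − 5/3·R3.
Reading off the reduced rows gives s = 5, m = 16, l = 1.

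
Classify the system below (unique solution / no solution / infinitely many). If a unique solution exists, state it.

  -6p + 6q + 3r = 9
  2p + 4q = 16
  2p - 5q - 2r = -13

Row-reduce the augmented matrix:
R1 ← R1 / (-6).
R2 ← R2 − 2·R1.
R3 ← R3 − 2·R1.
R2 ← R2 / (6).
R1 ← R1 + 1·R2.
R3 ← R3 + 3·R2.
R3 ← R3 / (-1/2).
R1 ← R1 + 1/3·R3.
R2 ← R2 − 1/6·R3.
Reading off the reduced rows gives p = 2, q = 3, r = 1.

p = 2, q = 3, r = 1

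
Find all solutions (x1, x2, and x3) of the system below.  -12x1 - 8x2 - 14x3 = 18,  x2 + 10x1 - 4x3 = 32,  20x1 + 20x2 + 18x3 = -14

x1 = 2, x2 = 0, x3 = -3

Row-reduce the augmented matrix:
R1 ← R1 / (-12).
R2 ← R2 − 10·R1.
R3 ← R3 − 20·R1.
R2 ← R2 / (-17/3).
R1 ← R1 − 2/3·R2.
R3 ← R3 − 20/3·R2.
R3 ← R3 / (-404/17).
R1 ← R1 + 23/34·R3.
R2 ← R2 − 47/17·R3.
Reading off the reduced rows gives x1 = 2, x2 = 0, x3 = -3.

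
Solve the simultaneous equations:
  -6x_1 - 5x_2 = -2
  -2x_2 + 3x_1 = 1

x_1 = 1/3, x_2 = 0

Row-reduce the augmented matrix:
R1 ← R1 / (-6).
R2 ← R2 − 3·R1.
R2 ← R2 / (-9/2).
R1 ← R1 − 5/6·R2.
Reading off the reduced rows gives x_1 = 1/3, x_2 = 0.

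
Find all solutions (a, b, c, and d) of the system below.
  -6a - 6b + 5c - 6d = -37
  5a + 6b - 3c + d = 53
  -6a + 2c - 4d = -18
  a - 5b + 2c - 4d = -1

Row-reduce the augmented matrix:
R1 ← R1 / (-6).
R2 ← R2 − 5·R1.
R3 ← R3 + 6·R1.
R4 ← R4 − 1·R1.
R1 ← R1 − 1·R2.
R3 ← R3 − 6·R2.
R4 ← R4 + 6·R2.
R3 ← R3 / (-10).
R1 ← R1 + 2·R3.
R2 ← R2 − 7/6·R3.
R4 ← R4 − 59/6·R3.
R4 ← R4 / (-103/30).
R1 ← R1 + 1/5·R4.
R2 ← R2 + 29/30·R4.
R3 ← R3 + 13/5·R4.
Reading off the reduced rows gives a = 6, b = 5, c = 1, d = -4.

a = 6, b = 5, c = 1, d = -4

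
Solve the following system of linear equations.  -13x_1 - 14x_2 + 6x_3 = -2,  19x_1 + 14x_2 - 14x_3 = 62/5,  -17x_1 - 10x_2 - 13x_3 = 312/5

Row-reduce the augmented matrix:
R1 ← R1 / (-13).
R2 ← R2 − 19·R1.
R3 ← R3 + 17·R1.
R2 ← R2 / (-84/13).
R1 ← R1 − 14/13·R2.
R3 ← R3 − 108/13·R2.
R3 ← R3 / (-193/7).
R1 ← R1 + 4/3·R3.
R2 ← R2 − 17/21·R3.
Reading off the reduced rows gives x_1 = -2, x_2 = 4/5, x_3 = -14/5.

x_1 = -2, x_2 = 4/5, x_3 = -14/5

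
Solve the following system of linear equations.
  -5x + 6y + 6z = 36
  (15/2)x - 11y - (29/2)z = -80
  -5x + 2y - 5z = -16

infinitely many solutions

Row-reduce:
R1 ← R1 / (-5).
R2 ← R2 − 15/2·R1.
R3 ← R3 + 5·R1.
R2 ← R2 / (-2).
R1 ← R1 + 6/5·R2.
R3 ← R3 + 4·R2.
Rank is 2 with 3 unknowns, leaving z free.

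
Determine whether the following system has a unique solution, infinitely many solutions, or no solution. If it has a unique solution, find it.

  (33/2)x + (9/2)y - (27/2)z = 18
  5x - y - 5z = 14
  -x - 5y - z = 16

infinitely many solutions

Row-reduce:
R1 ← R1 / (33/2).
R2 ← R2 − 5·R1.
R3 ← R3 + 1·R1.
R2 ← R2 / (-26/11).
R1 ← R1 − 3/11·R2.
R3 ← R3 + 52/11·R2.
Rank is 2 with 3 unknowns, leaving z free.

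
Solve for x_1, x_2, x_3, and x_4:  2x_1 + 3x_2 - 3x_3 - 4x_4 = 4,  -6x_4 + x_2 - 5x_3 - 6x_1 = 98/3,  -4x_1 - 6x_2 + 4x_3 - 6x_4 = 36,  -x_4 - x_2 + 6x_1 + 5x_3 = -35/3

x_1 = -2, x_2 = -7/3, x_3 = -1, x_4 = -3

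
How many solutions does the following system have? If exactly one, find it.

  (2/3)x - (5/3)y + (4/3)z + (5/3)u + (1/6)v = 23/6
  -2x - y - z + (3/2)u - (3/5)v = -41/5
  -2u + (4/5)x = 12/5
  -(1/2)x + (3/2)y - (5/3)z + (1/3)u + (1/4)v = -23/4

infinitely many solutions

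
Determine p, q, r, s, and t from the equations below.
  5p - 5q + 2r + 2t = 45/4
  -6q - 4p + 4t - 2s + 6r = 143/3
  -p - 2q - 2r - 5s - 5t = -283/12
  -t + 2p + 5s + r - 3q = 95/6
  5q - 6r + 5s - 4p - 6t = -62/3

p = -11/4, q = -3, r = 2, s = 8/3, t = 3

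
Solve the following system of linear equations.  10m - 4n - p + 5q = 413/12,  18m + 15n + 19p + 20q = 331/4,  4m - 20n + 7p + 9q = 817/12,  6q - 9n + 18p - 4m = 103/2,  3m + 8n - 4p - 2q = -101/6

m = 5/2, n = -5/3, p = 9/4, q = 1

Row-reduce the augmented matrix:
R1 ← R1 / (10).
R2 ← R2 − 18·R1.
R3 ← R3 − 4·R1.
R4 ← R4 + 4·R1.
R5 ← R5 − 3·R1.
R2 ← R2 / (111/5).
R1 ← R1 + 2/5·R2.
R3 ← R3 + 92/5·R2.
R4 ← R4 + 53/5·R2.
R5 ← R5 − 46/5·R2.
R3 ← R3 / (2735/111).
R1 ← R1 − 61/222·R3.
R2 ← R2 − 104/111·R3.
R4 ← R4 − 3056/111·R3.
R5 ← R5 + 2735/222·R3.
R4 ← R4 / (-13009/2735).
R1 ← R1 − 1418/2735·R4.
R2 ← R2 + 321/2735·R4.
R3 ← R3 − 1789/2735·R4.
R5 reduces to 0 = 0, so the extra equation is consistent.
Reading off the reduced rows gives m = 5/2, n = -5/3, p = 9/4, q = 1.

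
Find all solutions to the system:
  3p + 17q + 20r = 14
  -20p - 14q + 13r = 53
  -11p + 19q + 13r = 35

Row-reduce the augmented matrix:
R1 ← R1 / (3).
R2 ← R2 + 20·R1.
R3 ← R3 + 11·R1.
R2 ← R2 / (298/3).
R1 ← R1 − 17/3·R2.
R3 ← R3 − 244/3·R2.
R3 ← R3 / (-4989/149).
R1 ← R1 + 501/298·R3.
R2 ← R2 − 439/298·R3.
Reading off the reduced rows gives p = -2, q = 0, r = 1.

p = -2, q = 0, r = 1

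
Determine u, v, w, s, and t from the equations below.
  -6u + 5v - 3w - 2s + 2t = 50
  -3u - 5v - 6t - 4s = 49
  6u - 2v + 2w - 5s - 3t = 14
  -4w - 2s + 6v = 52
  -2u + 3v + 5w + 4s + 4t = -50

u = -3, v = 4, w = -4, s = -6, t = -6

Row-reduce the augmented matrix:
R1 ← R1 / (-6).
R2 ← R2 + 3·R1.
R3 ← R3 − 6·R1.
R5 ← R5 + 2·R1.
R2 ← R2 / (-15/2).
R1 ← R1 + 5/6·R2.
R3 ← R3 − 3·R2.
R4 ← R4 − 6·R2.
R5 ← R5 − 4/3·R2.
R3 ← R3 / (-2/5).
R1 ← R1 − 1/3·R3.
R2 ← R2 + 1/5·R3.
R4 ← R4 + 14/5·R3.
R5 ← R5 − 94/15·R3.
R4 ← R4 / (53).
R1 ← R1 + 37/6·R4.
R2 ← R2 − 9/2·R4.
R3 ← R3 − 41/2·R4.
R5 ← R5 + 373/3·R4.
R5 ← R5 / (-3902/477).
R1 ← R1 + 133/477·R5.
R2 ← R2 − 167/159·R5.
R3 ← R3 − 73/53·R5.
R4 ← R4 − 21/53·R5.
Reading off the reduced rows gives u = -3, v = 4, w = -4, s = -6, t = -6.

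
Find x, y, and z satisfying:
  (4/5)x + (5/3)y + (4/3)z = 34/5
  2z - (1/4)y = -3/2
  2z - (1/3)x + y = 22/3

Row-reduce the augmented matrix:
R1 ← R1 / (4/5).
R3 ← R3 + 1/3·R1.
R2 ← R2 / (-1/4).
R1 ← R1 − 25/12·R2.
R3 ← R3 − 61/36·R2.
R3 ← R3 / (145/9).
R1 ← R1 − 55/3·R3.
R2 ← R2 + 8·R3.
Reading off the reduced rows gives x = -4, y = 6, z = 0.

x = -4, y = 6, z = 0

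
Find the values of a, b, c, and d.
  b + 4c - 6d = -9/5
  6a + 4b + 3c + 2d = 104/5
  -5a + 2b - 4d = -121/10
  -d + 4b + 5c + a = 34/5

Row-reduce the augmented matrix:
Swap R1 and R2.
R1 ← R1 / (6).
R3 ← R3 + 5·R1.
R4 ← R4 − 1·R1.
R1 ← R1 − 2/3·R2.
R3 ← R3 − 16/3·R2.
R4 ← R4 − 10/3·R2.
R3 ← R3 / (-113/6).
R1 ← R1 + 13/6·R3.
R2 ← R2 − 4·R3.
R4 ← R4 + 53/6·R3.
R4 ← R4 / (537/113).
R1 ← R1 − 104/113·R4.
R2 ← R2 − 34/113·R4.
R3 ← R3 + 178/113·R4.
Reading off the reduced rows gives a = 5/2, b = 6/5, c = 0, d = 1/2.

a = 5/2, b = 6/5, c = 0, d = 1/2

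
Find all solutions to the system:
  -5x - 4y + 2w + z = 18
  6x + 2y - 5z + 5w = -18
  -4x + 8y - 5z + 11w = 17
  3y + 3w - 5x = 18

Row-reduce:
R1 ← R1 / (-5).
R2 ← R2 − 6·R1.
R3 ← R3 + 4·R1.
R4 ← R4 + 5·R1.
R2 ← R2 / (-14/5).
R1 ← R1 − 4/5·R2.
R3 ← R3 − 56/5·R2.
R4 ← R4 − 7·R2.
R3 ← R3 / (-21).
R1 ← R1 + 9/7·R3.
R2 ← R2 − 19/14·R3.
R4 ← R4 + 21/2·R3.
Row 4 reduces to 0 = 1/2, a contradiction. The system is inconsistent.

no solution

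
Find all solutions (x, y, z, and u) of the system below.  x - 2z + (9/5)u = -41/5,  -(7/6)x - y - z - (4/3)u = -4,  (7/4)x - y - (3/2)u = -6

infinitely many solutions

Row-reduce:
R2 ← R2 + 7/6·R1.
R3 ← R3 − 7/4·R1.
R2 ← R2 / (-1).
R3 ← R3 + 1·R2.
R3 ← R3 / (41/6).
R1 ← R1 + 2·R3.
R2 ← R2 − 10/3·R3.
Rank is 3 with 4 unknowns, leaving u free.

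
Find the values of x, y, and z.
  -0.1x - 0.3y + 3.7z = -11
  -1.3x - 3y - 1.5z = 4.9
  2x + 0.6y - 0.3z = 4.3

x = 2, y = -1, z = -3

Row-reduce the augmented matrix:
R1 ← R1 / (-1/10).
R2 ← R2 + 13/10·R1.
R3 ← R3 − 2·R1.
R2 ← R2 / (9/10).
R1 ← R1 − 3·R2.
R3 ← R3 + 27/5·R2.
R3 ← R3 / (-2239/10).
R1 ← R1 − 385/3·R3.
R2 ← R2 + 496/9·R3.
Reading off the reduced rows gives x = 2, y = -1, z = -3.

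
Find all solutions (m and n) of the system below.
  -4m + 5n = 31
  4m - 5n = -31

Row-reduce:
R1 ← R1 / (-4).
R2 ← R2 − 4·R1.
Rank is 1 with 2 unknowns, leaving n free.

infinitely many solutions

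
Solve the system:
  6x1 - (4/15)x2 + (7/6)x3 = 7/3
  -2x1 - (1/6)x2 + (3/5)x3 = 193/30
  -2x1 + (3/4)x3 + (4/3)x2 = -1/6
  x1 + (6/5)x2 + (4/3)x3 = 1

x1 = -1, x2 = -5, x3 = 6

Row-reduce the augmented matrix:
R1 ← R1 / (6).
R2 ← R2 + 2·R1.
R3 ← R3 + 2·R1.
R4 ← R4 − 1·R1.
R2 ← R2 / (-23/90).
R1 ← R1 + 2/45·R2.
R3 ← R3 − 56/45·R2.
R4 ← R4 − 56/45·R2.
R3 ← R3 / (2739/460).
R1 ← R1 − 31/1380·R3.
R2 ← R2 + 89/23·R3.
R4 ← R4 − 2739/460·R3.
R4 reduces to 0 = 0, so the extra equation is consistent.
Reading off the reduced rows gives x1 = -1, x2 = -5, x3 = 6.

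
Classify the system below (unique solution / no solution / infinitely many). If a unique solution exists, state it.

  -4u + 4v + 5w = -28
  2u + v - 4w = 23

infinitely many solutions

Row-reduce:
R1 ← R1 / (-4).
R2 ← R2 − 2·R1.
R2 ← R2 / (3).
R1 ← R1 + 1·R2.
Rank is 2 with 3 unknowns, leaving w free.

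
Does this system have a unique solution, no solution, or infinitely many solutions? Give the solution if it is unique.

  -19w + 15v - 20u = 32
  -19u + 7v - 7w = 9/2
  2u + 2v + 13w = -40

u = 1/2, v = -1, w = -3

Row-reduce the augmented matrix:
R1 ← R1 / (-20).
R2 ← R2 + 19·R1.
R3 ← R3 − 2·R1.
R2 ← R2 / (-29/4).
R1 ← R1 + 3/4·R2.
R3 ← R3 − 7/2·R2.
R3 ← R3 / (2383/145).
R1 ← R1 + 28/145·R3.
R2 ← R2 + 221/145·R3.
Reading off the reduced rows gives u = 1/2, v = -1, w = -3.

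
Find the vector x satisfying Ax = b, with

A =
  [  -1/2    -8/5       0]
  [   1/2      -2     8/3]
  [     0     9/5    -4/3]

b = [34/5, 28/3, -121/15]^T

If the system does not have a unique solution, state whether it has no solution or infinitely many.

Row-reduce:
R1 ← R1 / (-1/2).
R2 ← R2 − 1/2·R1.
R2 ← R2 / (-18/5).
R1 ← R1 − 16/5·R2.
R3 ← R3 − 9/5·R2.
Rank is 2 with 3 unknowns, leaving x_3 free.

infinitely many solutions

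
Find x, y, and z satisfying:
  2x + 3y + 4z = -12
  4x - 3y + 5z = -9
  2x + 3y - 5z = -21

x = -5, y = -2, z = 1

Row-reduce the augmented matrix:
R1 ← R1 / (2).
R2 ← R2 − 4·R1.
R3 ← R3 − 2·R1.
R2 ← R2 / (-9).
R1 ← R1 − 3/2·R2.
R3 ← R3 / (-9).
R1 ← R1 − 3/2·R3.
R2 ← R2 − 1/3·R3.
Reading off the reduced rows gives x = -5, y = -2, z = 1.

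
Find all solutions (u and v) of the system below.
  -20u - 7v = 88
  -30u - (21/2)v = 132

infinitely many solutions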